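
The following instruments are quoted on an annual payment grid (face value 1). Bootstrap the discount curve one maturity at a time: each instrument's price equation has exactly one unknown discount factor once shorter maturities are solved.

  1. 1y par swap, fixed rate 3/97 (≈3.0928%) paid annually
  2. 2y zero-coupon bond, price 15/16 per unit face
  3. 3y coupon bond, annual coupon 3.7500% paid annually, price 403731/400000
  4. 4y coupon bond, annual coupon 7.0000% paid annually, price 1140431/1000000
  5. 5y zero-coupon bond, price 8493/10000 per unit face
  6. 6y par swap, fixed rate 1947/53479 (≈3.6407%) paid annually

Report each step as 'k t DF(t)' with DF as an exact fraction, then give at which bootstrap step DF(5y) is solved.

1 1 97/100
2 2 15/16
3 3 9039/10000
4 4 8819/10000
5 5 8493/10000
6 6 8053/10000
DF(5y) is solved at step 5

step 1 [1y] swap r/1=3/97: DF=(1 − 3/97·(0))/(1+3/97) = 97/100 ≈ 0.970000
step 2 [2y] zero: DF = P = 15/16 ≈ 0.937500
step 3 [3y] bond c/1=3/80: DF=(403731/400000 − 3/80·(0.970000+0.937500))/(1+3/80) = 9039/10000 ≈ 0.903900
step 4 [4y] bond c/1=7/100: DF=(1140431/1000000 − 7/100·(0.970000+0.937500+0.903900))/(1+7/100) = 8819/10000 ≈ 0.881900
step 5 [5y] zero: DF = P = 8493/10000 ≈ 0.849300
step 6 [6y] swap r/1=1947/53479: DF=(1 − 1947/53479·(0.970000+0.937500+0.903900+0.881900+0.849300))/(1+1947/53479) = 8053/10000 ≈ 0.805300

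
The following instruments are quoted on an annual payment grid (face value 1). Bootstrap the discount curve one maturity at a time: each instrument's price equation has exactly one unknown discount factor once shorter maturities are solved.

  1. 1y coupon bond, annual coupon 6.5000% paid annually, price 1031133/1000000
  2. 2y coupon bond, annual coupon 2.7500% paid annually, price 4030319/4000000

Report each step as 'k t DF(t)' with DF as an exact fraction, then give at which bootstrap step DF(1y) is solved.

step 1 [1y] bond c/1=13/200: DF=(1031133/1000000 − 13/200·(0))/(1+13/200) = 4841/5000 ≈ 0.968200
step 2 [2y] bond c/1=11/400: DF=(4030319/4000000 − 11/400·(0.968200))/(1+11/400) = 9547/10000 ≈ 0.954700

1 1 4841/5000
2 2 9547/10000
DF(1y) is solved at step 1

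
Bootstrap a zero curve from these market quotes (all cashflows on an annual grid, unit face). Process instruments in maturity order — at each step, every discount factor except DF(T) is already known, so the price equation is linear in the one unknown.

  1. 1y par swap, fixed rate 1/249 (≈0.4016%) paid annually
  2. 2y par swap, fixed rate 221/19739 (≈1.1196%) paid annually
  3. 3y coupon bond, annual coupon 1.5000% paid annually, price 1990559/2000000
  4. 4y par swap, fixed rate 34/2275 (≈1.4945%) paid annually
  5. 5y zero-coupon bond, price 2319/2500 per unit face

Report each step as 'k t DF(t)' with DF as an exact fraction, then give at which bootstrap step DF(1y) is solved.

step 1 [1y] swap r/1=1/249: DF=(1 − 1/249·(0))/(1+1/249) = 249/250 ≈ 0.996000
step 2 [2y] swap r/1=221/19739: DF=(1 − 221/19739·(0.996000))/(1+221/19739) = 9779/10000 ≈ 0.977900
step 3 [3y] bond c/1=3/200: DF=(1990559/2000000 − 3/200·(0.996000+0.977900))/(1+3/200) = 4757/5000 ≈ 0.951400
step 4 [4y] swap r/1=34/2275: DF=(1 − 34/2275·(0.996000+0.977900+0.951400))/(1+34/2275) = 4711/5000 ≈ 0.942200
step 5 [5y] zero: DF = P = 2319/2500 ≈ 0.927600

1 1 249/250
2 2 9779/10000
3 3 4757/5000
4 4 4711/5000
5 5 2319/2500
DF(1y) is solved at step 1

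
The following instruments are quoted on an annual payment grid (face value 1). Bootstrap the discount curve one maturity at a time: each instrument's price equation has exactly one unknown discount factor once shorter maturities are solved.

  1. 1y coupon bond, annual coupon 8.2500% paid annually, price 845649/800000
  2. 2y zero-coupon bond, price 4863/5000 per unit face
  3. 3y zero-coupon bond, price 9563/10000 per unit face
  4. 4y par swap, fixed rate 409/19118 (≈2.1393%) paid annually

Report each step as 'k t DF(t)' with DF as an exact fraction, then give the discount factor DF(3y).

1 1 1953/2000
2 2 4863/5000
3 3 9563/10000
4 4 4591/5000
DF(3y) = 9563/10000 ≈ 0.956300

step 1 [1y] bond c/1=33/400: DF=(845649/800000 − 33/400·(0))/(1+33/400) = 1953/2000 ≈ 0.976500
step 2 [2y] zero: DF = P = 4863/5000 ≈ 0.972600
step 3 [3y] zero: DF = P = 9563/10000 ≈ 0.956300
step 4 [4y] swap r/1=409/19118: DF=(1 − 409/19118·(0.976500+0.972600+0.956300))/(1+409/19118) = 4591/5000 ≈ 0.918200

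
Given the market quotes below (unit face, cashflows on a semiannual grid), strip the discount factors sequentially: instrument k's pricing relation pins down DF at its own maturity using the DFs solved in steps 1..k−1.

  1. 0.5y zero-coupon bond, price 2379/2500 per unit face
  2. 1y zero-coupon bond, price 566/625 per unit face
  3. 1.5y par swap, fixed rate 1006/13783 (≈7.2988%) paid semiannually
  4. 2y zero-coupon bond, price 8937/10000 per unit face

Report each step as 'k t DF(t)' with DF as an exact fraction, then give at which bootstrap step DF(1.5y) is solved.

step 1 [0.5y] zero: DF = P = 2379/2500 ≈ 0.951600
step 2 [1y] zero: DF = P = 566/625 ≈ 0.905600
step 3 [1.5y] swap r/2=503/13783: DF=(1 − 503/13783·(0.951600+0.905600))/(1+503/13783) = 4497/5000 ≈ 0.899400
step 4 [2y] zero: DF = P = 8937/10000 ≈ 0.893700

1 1/2 2379/2500
2 1 566/625
3 3/2 4497/5000
4 2 8937/10000
DF(1.5y) is solved at step 3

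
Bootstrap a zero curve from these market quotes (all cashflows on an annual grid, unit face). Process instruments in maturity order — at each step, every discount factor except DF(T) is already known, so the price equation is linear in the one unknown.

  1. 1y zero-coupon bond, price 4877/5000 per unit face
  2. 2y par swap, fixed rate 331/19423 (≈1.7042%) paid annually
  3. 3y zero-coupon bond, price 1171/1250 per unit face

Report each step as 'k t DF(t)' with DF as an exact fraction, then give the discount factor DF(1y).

step 1 [1y] zero: DF = P = 4877/5000 ≈ 0.975400
step 2 [2y] swap r/1=331/19423: DF=(1 − 331/19423·(0.975400))/(1+331/19423) = 9669/10000 ≈ 0.966900
step 3 [3y] zero: DF = P = 1171/1250 ≈ 0.936800

1 1 4877/5000
2 2 9669/10000
3 3 1171/1250
DF(1y) = 4877/5000 ≈ 0.975400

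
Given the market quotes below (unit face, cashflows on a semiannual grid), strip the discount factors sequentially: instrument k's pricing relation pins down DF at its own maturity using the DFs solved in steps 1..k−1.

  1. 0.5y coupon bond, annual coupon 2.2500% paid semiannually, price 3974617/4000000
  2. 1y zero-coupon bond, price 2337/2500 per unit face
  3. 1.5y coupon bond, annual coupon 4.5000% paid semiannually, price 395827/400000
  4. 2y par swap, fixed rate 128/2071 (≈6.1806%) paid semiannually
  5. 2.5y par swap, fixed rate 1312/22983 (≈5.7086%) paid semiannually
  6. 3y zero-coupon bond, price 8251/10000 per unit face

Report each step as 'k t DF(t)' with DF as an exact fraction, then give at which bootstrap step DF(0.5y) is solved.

step 1 [0.5y] bond c/2=9/800: DF=(3974617/4000000 − 9/800·(0))/(1+9/800) = 4913/5000 ≈ 0.982600
step 2 [1y] zero: DF = P = 2337/2500 ≈ 0.934800
step 3 [1.5y] bond c/2=9/400: DF=(395827/400000 − 9/400·(0.982600+0.934800))/(1+9/400) = 1157/1250 ≈ 0.925600
step 4 [2y] swap r/2=64/2071: DF=(1 − 64/2071·(0.982600+0.934800+0.925600))/(1+64/2071) = 553/625 ≈ 0.884800
step 5 [2.5y] swap r/2=656/22983: DF=(1 − 656/22983·(0.982600+0.934800+0.925600+0.884800))/(1+656/22983) = 543/625 ≈ 0.868800
step 6 [3y] zero: DF = P = 8251/10000 ≈ 0.825100

1 1/2 4913/5000
2 1 2337/2500
3 3/2 1157/1250
4 2 553/625
5 5/2 543/625
6 3 8251/10000
DF(0.5y) is solved at step 1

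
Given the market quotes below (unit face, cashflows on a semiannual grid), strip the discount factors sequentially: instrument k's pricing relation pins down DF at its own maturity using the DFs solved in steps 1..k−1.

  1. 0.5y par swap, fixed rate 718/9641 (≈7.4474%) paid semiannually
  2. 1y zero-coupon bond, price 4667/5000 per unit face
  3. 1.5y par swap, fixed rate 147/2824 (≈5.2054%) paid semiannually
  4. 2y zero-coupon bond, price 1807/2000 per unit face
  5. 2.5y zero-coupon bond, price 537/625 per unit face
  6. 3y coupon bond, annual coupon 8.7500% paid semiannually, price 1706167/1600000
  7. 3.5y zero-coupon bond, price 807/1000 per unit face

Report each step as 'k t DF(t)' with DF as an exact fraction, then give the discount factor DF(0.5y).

1 1/2 9641/10000
2 1 4667/5000
3 3/2 1853/2000
4 2 1807/2000
5 5/2 537/625
6 3 4147/5000
7 7/2 807/1000
DF(0.5y) = 9641/10000 ≈ 0.964100

step 1 [0.5y] swap r/2=359/9641: DF=(1 − 359/9641·(0))/(1+359/9641) = 9641/10000 ≈ 0.964100
step 2 [1y] zero: DF = P = 4667/5000 ≈ 0.933400
step 3 [1.5y] swap r/2=147/5648: DF=(1 − 147/5648·(0.964100+0.933400))/(1+147/5648) = 1853/2000 ≈ 0.926500
step 4 [2y] zero: DF = P = 1807/2000 ≈ 0.903500
step 5 [2.5y] zero: DF = P = 537/625 ≈ 0.859200
step 6 [3y] bond c/2=7/160: DF=(1706167/1600000 − 7/160·(0.964100+0.933400+0.926500+0.903500+0.859200))/(1+7/160) = 4147/5000 ≈ 0.829400
step 7 [3.5y] zero: DF = P = 807/1000 ≈ 0.807000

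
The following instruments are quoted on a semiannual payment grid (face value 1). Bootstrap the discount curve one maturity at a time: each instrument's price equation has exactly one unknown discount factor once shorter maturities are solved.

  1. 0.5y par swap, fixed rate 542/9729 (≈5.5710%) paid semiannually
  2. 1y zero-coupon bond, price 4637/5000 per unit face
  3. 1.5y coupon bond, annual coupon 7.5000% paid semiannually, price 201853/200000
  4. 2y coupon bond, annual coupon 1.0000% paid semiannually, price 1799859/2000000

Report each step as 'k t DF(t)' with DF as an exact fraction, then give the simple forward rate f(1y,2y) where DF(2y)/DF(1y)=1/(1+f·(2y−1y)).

1 1/2 9729/10000
2 1 4637/5000
3 3/2 9041/10000
4 2 1763/2000
f(1y,2y) = ((4637/5000)/(1763/2000) − 1)/(1) = 459/8815 ≈ 5.2070%

step 1 [0.5y] swap r/2=271/9729: DF=(1 − 271/9729·(0))/(1+271/9729) = 9729/10000 ≈ 0.972900
step 2 [1y] zero: DF = P = 4637/5000 ≈ 0.927400
step 3 [1.5y] bond c/2=3/80: DF=(201853/200000 − 3/80·(0.972900+0.927400))/(1+3/80) = 9041/10000 ≈ 0.904100
step 4 [2y] bond c/2=1/200: DF=(1799859/2000000 − 1/200·(0.972900+0.927400+0.904100))/(1+1/200) = 1763/2000 ≈ 0.881500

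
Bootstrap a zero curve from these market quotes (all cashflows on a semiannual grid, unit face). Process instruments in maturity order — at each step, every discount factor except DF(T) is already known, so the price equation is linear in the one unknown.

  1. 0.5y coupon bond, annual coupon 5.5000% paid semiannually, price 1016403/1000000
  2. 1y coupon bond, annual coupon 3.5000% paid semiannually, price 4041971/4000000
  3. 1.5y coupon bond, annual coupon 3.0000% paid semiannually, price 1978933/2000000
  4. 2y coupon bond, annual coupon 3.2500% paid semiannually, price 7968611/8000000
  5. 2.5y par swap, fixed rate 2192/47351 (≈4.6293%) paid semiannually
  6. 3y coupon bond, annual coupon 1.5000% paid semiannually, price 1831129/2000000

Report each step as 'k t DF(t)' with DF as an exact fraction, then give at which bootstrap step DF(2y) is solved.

step 1 [0.5y] bond c/2=11/400: DF=(1016403/1000000 − 11/400·(0))/(1+11/400) = 2473/2500 ≈ 0.989200
step 2 [1y] bond c/2=7/400: DF=(4041971/4000000 − 7/400·(0.989200))/(1+7/400) = 9761/10000 ≈ 0.976100
step 3 [1.5y] bond c/2=3/200: DF=(1978933/2000000 − 3/200·(0.989200+0.976100))/(1+3/200) = 4729/5000 ≈ 0.945800
step 4 [2y] bond c/2=13/800: DF=(7968611/8000000 − 13/800·(0.989200+0.976100+0.945800))/(1+13/800) = 1167/1250 ≈ 0.933600
step 5 [2.5y] swap r/2=1096/47351: DF=(1 − 1096/47351·(0.989200+0.976100+0.945800+0.933600))/(1+1096/47351) = 1113/1250 ≈ 0.890400
step 6 [3y] bond c/2=3/400: DF=(1831129/2000000 − 3/400·(0.989200+0.976100+0.945800+0.933600+0.890400))/(1+3/400) = 1747/2000 ≈ 0.873500

1 1/2 2473/2500
2 1 9761/10000
3 3/2 4729/5000
4 2 1167/1250
5 5/2 1113/1250
6 3 1747/2000
DF(2y) is solved at step 4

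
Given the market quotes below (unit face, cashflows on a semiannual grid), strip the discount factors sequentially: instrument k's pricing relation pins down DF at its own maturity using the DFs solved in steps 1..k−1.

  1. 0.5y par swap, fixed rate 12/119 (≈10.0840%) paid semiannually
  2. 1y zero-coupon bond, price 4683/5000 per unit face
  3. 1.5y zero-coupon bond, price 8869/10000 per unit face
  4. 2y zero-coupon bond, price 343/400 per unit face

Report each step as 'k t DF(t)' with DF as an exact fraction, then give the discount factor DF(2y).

step 1 [0.5y] swap r/2=6/119: DF=(1 − 6/119·(0))/(1+6/119) = 119/125 ≈ 0.952000
step 2 [1y] zero: DF = P = 4683/5000 ≈ 0.936600
step 3 [1.5y] zero: DF = P = 8869/10000 ≈ 0.886900
step 4 [2y] zero: DF = P = 343/400 ≈ 0.857500

1 1/2 119/125
2 1 4683/5000
3 3/2 8869/10000
4 2 343/400
DF(2y) = 343/400 ≈ 0.857500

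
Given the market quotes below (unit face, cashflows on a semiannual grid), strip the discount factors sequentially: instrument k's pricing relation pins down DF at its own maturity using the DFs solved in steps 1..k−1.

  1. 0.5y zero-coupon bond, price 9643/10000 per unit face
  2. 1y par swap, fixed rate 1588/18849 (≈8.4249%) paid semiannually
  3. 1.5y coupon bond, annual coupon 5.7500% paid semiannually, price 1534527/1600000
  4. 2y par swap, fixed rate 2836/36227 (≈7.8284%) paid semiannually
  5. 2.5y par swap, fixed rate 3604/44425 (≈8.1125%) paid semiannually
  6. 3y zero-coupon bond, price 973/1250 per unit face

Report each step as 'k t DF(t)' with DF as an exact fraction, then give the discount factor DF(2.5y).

step 1 [0.5y] zero: DF = P = 9643/10000 ≈ 0.964300
step 2 [1y] swap r/2=794/18849: DF=(1 − 794/18849·(0.964300))/(1+794/18849) = 4603/5000 ≈ 0.920600
step 3 [1.5y] bond c/2=23/800: DF=(1534527/1600000 − 23/800·(0.964300+0.920600))/(1+23/800) = 2199/2500 ≈ 0.879600
step 4 [2y] swap r/2=1418/36227: DF=(1 − 1418/36227·(0.964300+0.920600+0.879600))/(1+1418/36227) = 4291/5000 ≈ 0.858200
step 5 [2.5y] swap r/2=1802/44425: DF=(1 − 1802/44425·(0.964300+0.920600+0.879600+0.858200))/(1+1802/44425) = 4099/5000 ≈ 0.819800
step 6 [3y] zero: DF = P = 973/1250 ≈ 0.778400

1 1/2 9643/10000
2 1 4603/5000
3 3/2 2199/2500
4 2 4291/5000
5 5/2 4099/5000
6 3 973/1250
DF(2.5y) = 4099/5000 ≈ 0.819800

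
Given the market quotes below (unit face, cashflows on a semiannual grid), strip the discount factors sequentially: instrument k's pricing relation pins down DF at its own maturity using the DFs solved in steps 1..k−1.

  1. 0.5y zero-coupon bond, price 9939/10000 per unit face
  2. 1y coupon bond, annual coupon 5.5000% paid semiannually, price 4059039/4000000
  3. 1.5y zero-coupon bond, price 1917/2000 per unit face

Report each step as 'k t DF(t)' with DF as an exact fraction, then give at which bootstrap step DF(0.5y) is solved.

1 1/2 9939/10000
2 1 961/1000
3 3/2 1917/2000
DF(0.5y) is solved at step 1

step 1 [0.5y] zero: DF = P = 9939/10000 ≈ 0.993900
step 2 [1y] bond c/2=11/400: DF=(4059039/4000000 − 11/400·(0.993900))/(1+11/400) = 961/1000 ≈ 0.961000
step 3 [1.5y] zero: DF = P = 1917/2000 ≈ 0.958500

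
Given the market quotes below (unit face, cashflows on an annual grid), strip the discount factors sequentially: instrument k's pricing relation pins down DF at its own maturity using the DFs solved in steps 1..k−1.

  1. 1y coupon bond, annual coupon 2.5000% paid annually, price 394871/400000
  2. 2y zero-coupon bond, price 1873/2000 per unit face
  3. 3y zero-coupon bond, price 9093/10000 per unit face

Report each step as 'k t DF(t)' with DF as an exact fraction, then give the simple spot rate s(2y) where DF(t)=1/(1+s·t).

step 1 [1y] bond c/1=1/40: DF=(394871/400000 − 1/40·(0))/(1+1/40) = 9631/10000 ≈ 0.963100
step 2 [2y] zero: DF = P = 1873/2000 ≈ 0.936500
step 3 [3y] zero: DF = P = 9093/10000 ≈ 0.909300

1 1 9631/10000
2 2 1873/2000
3 3 9093/10000
s(2y) = (1/(1873/2000) − 1)/(2) = 127/3746 ≈ 3.3903%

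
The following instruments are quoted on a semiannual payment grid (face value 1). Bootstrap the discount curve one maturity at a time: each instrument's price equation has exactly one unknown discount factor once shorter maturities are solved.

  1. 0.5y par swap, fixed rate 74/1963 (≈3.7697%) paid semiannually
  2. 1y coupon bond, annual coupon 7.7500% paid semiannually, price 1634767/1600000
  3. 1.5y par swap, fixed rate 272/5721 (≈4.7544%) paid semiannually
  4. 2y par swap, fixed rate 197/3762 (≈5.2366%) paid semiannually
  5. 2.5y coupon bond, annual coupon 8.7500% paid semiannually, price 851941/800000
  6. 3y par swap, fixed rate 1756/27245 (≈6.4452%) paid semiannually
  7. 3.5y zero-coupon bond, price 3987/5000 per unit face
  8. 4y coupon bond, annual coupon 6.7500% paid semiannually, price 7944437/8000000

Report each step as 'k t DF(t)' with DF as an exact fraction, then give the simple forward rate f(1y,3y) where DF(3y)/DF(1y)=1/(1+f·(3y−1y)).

1 1/2 1963/2000
2 1 947/1000
3 3/2 233/250
4 2 1803/2000
5 5/2 4313/5000
6 3 2061/2500
7 7/2 3987/5000
8 4 7567/10000
f(1y,3y) = ((947/1000)/(2061/2500) − 1)/(2) = 613/8244 ≈ 7.4357%

step 1 [0.5y] swap r/2=37/1963: DF=(1 − 37/1963·(0))/(1+37/1963) = 1963/2000 ≈ 0.981500
step 2 [1y] bond c/2=31/800: DF=(1634767/1600000 − 31/800·(0.981500))/(1+31/800) = 947/1000 ≈ 0.947000
step 3 [1.5y] swap r/2=136/5721: DF=(1 − 136/5721·(0.981500+0.947000))/(1+136/5721) = 233/250 ≈ 0.932000
step 4 [2y] swap r/2=197/7524: DF=(1 − 197/7524·(0.981500+0.947000+0.932000))/(1+197/7524) = 1803/2000 ≈ 0.901500
step 5 [2.5y] bond c/2=7/160: DF=(851941/800000 − 7/160·(0.981500+0.947000+0.932000+0.901500))/(1+7/160) = 4313/5000 ≈ 0.862600
step 6 [3y] swap r/2=878/27245: DF=(1 − 878/27245·(0.981500+0.947000+0.932000+0.901500+0.862600))/(1+878/27245) = 2061/2500 ≈ 0.824400
step 7 [3.5y] zero: DF = P = 3987/5000 ≈ 0.797400
step 8 [4y] bond c/2=27/800: DF=(7944437/8000000 − 27/800·(0.981500+0.947000+0.932000+0.901500+0.862600+0.824400+0.797400))/(1+27/800) = 7567/10000 ≈ 0.756700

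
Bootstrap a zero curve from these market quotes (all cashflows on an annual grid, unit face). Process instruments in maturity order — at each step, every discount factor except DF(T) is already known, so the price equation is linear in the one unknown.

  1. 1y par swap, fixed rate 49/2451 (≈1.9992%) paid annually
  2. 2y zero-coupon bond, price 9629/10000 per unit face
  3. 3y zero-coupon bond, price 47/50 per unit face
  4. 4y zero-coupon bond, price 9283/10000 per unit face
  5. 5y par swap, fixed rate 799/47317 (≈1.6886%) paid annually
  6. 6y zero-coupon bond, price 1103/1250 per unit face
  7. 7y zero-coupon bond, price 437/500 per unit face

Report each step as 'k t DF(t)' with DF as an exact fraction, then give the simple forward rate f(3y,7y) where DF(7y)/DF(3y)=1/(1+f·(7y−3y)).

1 1 2451/2500
2 2 9629/10000
3 3 47/50
4 4 9283/10000
5 5 9201/10000
6 6 1103/1250
7 7 437/500
f(3y,7y) = ((47/50)/(437/500) − 1)/(4) = 33/1748 ≈ 1.8879%

step 1 [1y] swap r/1=49/2451: DF=(1 − 49/2451·(0))/(1+49/2451) = 2451/2500 ≈ 0.980400
step 2 [2y] zero: DF = P = 9629/10000 ≈ 0.962900
step 3 [3y] zero: DF = P = 47/50 ≈ 0.940000
step 4 [4y] zero: DF = P = 9283/10000 ≈ 0.928300
step 5 [5y] swap r/1=799/47317: DF=(1 − 799/47317·(0.980400+0.962900+0.940000+0.928300))/(1+799/47317) = 9201/10000 ≈ 0.920100
step 6 [6y] zero: DF = P = 1103/1250 ≈ 0.882400
step 7 [7y] zero: DF = P = 437/500 ≈ 0.874000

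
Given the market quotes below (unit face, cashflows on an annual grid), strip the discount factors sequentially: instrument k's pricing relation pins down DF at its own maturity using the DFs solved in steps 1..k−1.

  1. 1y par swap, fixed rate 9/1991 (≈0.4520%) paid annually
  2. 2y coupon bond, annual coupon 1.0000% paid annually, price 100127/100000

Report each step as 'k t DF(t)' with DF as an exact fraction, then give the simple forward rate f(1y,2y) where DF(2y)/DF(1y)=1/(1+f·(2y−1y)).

1 1 1991/2000
2 2 1963/2000
f(1y,2y) = ((1991/2000)/(1963/2000) − 1)/(1) = 28/1963 ≈ 1.4264%

step 1 [1y] swap r/1=9/1991: DF=(1 − 9/1991·(0))/(1+9/1991) = 1991/2000 ≈ 0.995500
step 2 [2y] bond c/1=1/100: DF=(100127/100000 − 1/100·(0.995500))/(1+1/100) = 1963/2000 ≈ 0.981500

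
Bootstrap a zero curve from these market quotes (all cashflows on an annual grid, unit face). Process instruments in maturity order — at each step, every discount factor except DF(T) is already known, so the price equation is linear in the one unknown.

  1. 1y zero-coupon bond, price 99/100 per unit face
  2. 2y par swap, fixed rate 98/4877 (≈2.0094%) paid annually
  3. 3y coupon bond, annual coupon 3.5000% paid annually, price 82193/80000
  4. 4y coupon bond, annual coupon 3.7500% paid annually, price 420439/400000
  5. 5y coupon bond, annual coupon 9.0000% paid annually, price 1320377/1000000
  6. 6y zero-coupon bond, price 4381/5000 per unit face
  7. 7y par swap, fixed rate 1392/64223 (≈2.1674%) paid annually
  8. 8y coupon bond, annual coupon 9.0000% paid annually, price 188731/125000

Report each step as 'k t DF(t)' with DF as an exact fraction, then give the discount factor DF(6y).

1 1 99/100
2 2 1201/1250
3 3 9267/10000
4 4 9091/10000
5 5 8987/10000
6 6 4381/5000
7 7 538/625
8 8 8549/10000
DF(6y) = 4381/5000 ≈ 0.876200

step 1 [1y] zero: DF = P = 99/100 ≈ 0.990000
step 2 [2y] swap r/1=98/4877: DF=(1 − 98/4877·(0.990000))/(1+98/4877) = 1201/1250 ≈ 0.960800
step 3 [3y] bond c/1=7/200: DF=(82193/80000 − 7/200·(0.990000+0.960800))/(1+7/200) = 9267/10000 ≈ 0.926700
step 4 [4y] bond c/1=3/80: DF=(420439/400000 − 3/80·(0.990000+0.960800+0.926700))/(1+3/80) = 9091/10000 ≈ 0.909100
step 5 [5y] bond c/1=9/100: DF=(1320377/1000000 − 9/100·(0.990000+0.960800+0.926700+0.909100))/(1+9/100) = 8987/10000 ≈ 0.898700
step 6 [6y] zero: DF = P = 4381/5000 ≈ 0.876200
step 7 [7y] swap r/1=1392/64223: DF=(1 − 1392/64223·(0.990000+0.960800+0.926700+0.909100+0.898700+0.876200))/(1+1392/64223) = 538/625 ≈ 0.860800
step 8 [8y] bond c/1=9/100: DF=(188731/125000 − 9/100·(0.990000+0.960800+0.926700+0.909100+0.898700+0.876200+0.860800))/(1+9/100) = 8549/10000 ≈ 0.854900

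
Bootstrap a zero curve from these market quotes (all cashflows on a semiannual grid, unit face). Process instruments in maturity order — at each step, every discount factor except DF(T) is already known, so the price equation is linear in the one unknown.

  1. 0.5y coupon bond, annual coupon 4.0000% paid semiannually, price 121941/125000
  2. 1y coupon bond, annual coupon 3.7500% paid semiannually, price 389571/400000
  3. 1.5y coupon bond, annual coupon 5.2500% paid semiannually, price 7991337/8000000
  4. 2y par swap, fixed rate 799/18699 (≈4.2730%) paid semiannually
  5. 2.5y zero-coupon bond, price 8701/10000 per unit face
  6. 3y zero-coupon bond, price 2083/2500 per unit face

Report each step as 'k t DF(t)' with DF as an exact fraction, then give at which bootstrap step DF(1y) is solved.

step 1 [0.5y] bond c/2=1/50: DF=(121941/125000 − 1/50·(0))/(1+1/50) = 2391/2500 ≈ 0.956400
step 2 [1y] bond c/2=3/160: DF=(389571/400000 − 3/160·(0.956400))/(1+3/160) = 1173/1250 ≈ 0.938400
step 3 [1.5y] bond c/2=21/800: DF=(7991337/8000000 − 21/800·(0.956400+0.938400))/(1+21/800) = 9249/10000 ≈ 0.924900
step 4 [2y] swap r/2=799/37398: DF=(1 − 799/37398·(0.956400+0.938400+0.924900))/(1+799/37398) = 9201/10000 ≈ 0.920100
step 5 [2.5y] zero: DF = P = 8701/10000 ≈ 0.870100
step 6 [3y] zero: DF = P = 2083/2500 ≈ 0.833200

1 1/2 2391/2500
2 1 1173/1250
3 3/2 9249/10000
4 2 9201/10000
5 5/2 8701/10000
6 3 2083/2500
DF(1y) is solved at step 2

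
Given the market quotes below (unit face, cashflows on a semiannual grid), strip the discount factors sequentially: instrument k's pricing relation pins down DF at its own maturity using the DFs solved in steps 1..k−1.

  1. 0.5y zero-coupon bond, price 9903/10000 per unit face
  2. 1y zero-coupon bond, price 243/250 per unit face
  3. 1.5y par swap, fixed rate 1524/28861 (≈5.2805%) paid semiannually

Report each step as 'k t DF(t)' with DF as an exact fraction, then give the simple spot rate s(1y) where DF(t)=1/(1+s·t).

1 1/2 9903/10000
2 1 243/250
3 3/2 4619/5000
s(1y) = (1/(243/250) − 1)/(1) = 7/243 ≈ 2.8807%

step 1 [0.5y] zero: DF = P = 9903/10000 ≈ 0.990300
step 2 [1y] zero: DF = P = 243/250 ≈ 0.972000
step 3 [1.5y] swap r/2=762/28861: DF=(1 − 762/28861·(0.990300+0.972000))/(1+762/28861) = 4619/5000 ≈ 0.923800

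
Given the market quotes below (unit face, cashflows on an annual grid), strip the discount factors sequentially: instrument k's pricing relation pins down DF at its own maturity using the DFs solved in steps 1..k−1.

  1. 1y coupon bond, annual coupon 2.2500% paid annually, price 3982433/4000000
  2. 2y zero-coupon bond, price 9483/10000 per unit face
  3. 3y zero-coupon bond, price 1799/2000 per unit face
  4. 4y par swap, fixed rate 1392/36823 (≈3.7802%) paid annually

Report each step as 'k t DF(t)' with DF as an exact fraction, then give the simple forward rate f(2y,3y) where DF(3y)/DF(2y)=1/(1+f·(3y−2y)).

step 1 [1y] bond c/1=9/400: DF=(3982433/4000000 − 9/400·(0))/(1+9/400) = 9737/10000 ≈ 0.973700
step 2 [2y] zero: DF = P = 9483/10000 ≈ 0.948300
step 3 [3y] zero: DF = P = 1799/2000 ≈ 0.899500
step 4 [4y] swap r/1=1392/36823: DF=(1 − 1392/36823·(0.973700+0.948300+0.899500))/(1+1392/36823) = 538/625 ≈ 0.860800

1 1 9737/10000
2 2 9483/10000
3 3 1799/2000
4 4 538/625
f(2y,3y) = ((9483/10000)/(1799/2000) − 1)/(1) = 488/8995 ≈ 5.4252%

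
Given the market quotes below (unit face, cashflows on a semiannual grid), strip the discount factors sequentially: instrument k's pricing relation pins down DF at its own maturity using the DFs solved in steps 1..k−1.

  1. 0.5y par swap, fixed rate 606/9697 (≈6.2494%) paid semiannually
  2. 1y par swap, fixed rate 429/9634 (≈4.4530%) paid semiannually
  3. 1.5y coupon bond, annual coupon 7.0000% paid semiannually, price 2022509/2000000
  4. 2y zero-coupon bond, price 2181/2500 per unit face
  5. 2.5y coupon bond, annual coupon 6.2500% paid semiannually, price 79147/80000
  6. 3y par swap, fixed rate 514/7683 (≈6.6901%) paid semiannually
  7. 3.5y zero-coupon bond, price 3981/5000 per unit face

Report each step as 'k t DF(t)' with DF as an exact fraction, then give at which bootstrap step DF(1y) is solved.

step 1 [0.5y] swap r/2=303/9697: DF=(1 − 303/9697·(0))/(1+303/9697) = 9697/10000 ≈ 0.969700
step 2 [1y] swap r/2=429/19268: DF=(1 − 429/19268·(0.969700))/(1+429/19268) = 9571/10000 ≈ 0.957100
step 3 [1.5y] bond c/2=7/200: DF=(2022509/2000000 − 7/200·(0.969700+0.957100))/(1+7/200) = 9119/10000 ≈ 0.911900
step 4 [2y] zero: DF = P = 2181/2500 ≈ 0.872400
step 5 [2.5y] bond c/2=1/32: DF=(79147/80000 − 1/32·(0.969700+0.957100+0.911900+0.872400))/(1+1/32) = 8469/10000 ≈ 0.846900
step 6 [3y] swap r/2=257/7683: DF=(1 − 257/7683·(0.969700+0.957100+0.911900+0.872400+0.846900))/(1+257/7683) = 8201/10000 ≈ 0.820100
step 7 [3.5y] zero: DF = P = 3981/5000 ≈ 0.796200

1 1/2 9697/10000
2 1 9571/10000
3 3/2 9119/10000
4 2 2181/2500
5 5/2 8469/10000
6 3 8201/10000
7 7/2 3981/5000
DF(1y) is solved at step 2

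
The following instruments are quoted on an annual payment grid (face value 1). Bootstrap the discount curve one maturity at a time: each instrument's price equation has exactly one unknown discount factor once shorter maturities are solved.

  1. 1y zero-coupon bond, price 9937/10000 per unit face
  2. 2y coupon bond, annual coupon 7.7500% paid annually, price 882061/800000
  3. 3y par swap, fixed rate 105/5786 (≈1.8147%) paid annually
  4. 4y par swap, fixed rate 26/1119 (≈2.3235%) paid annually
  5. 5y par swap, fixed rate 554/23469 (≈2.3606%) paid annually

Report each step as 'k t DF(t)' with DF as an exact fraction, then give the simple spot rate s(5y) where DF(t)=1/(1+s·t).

1 1 9937/10000
2 2 4759/5000
3 3 379/400
4 4 2279/2500
5 5 2223/2500
s(5y) = (1/(2223/2500) − 1)/(5) = 277/11115 ≈ 2.4921%

step 1 [1y] zero: DF = P = 9937/10000 ≈ 0.993700
step 2 [2y] bond c/1=31/400: DF=(882061/800000 − 31/400·(0.993700))/(1+31/400) = 4759/5000 ≈ 0.951800
step 3 [3y] swap r/1=105/5786: DF=(1 − 105/5786·(0.993700+0.951800))/(1+105/5786) = 379/400 ≈ 0.947500
step 4 [4y] swap r/1=26/1119: DF=(1 − 26/1119·(0.993700+0.951800+0.947500))/(1+26/1119) = 2279/2500 ≈ 0.911600
step 5 [5y] swap r/1=554/23469: DF=(1 − 554/23469·(0.993700+0.951800+0.947500+0.911600))/(1+554/23469) = 2223/2500 ≈ 0.889200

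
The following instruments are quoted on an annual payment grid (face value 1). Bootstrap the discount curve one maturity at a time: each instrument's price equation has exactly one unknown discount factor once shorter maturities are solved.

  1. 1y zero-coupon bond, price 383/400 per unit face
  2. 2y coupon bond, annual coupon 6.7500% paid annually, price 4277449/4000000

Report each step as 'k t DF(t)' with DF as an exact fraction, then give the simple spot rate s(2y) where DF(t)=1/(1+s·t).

step 1 [1y] zero: DF = P = 383/400 ≈ 0.957500
step 2 [2y] bond c/1=27/400: DF=(4277449/4000000 − 27/400·(0.957500))/(1+27/400) = 2353/2500 ≈ 0.941200

1 1 383/400
2 2 2353/2500
s(2y) = (1/(2353/2500) − 1)/(2) = 147/4706 ≈ 3.1237%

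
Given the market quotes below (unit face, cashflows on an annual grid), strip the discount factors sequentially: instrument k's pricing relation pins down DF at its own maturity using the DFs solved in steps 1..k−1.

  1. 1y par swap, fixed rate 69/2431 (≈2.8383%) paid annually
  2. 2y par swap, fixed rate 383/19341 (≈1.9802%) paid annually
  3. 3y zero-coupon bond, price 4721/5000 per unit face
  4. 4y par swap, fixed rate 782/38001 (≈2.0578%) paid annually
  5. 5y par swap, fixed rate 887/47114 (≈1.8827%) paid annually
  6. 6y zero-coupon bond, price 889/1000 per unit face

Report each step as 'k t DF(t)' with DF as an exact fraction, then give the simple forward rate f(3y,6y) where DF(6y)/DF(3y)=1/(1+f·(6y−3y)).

step 1 [1y] swap r/1=69/2431: DF=(1 − 69/2431·(0))/(1+69/2431) = 2431/2500 ≈ 0.972400
step 2 [2y] swap r/1=383/19341: DF=(1 − 383/19341·(0.972400))/(1+383/19341) = 9617/10000 ≈ 0.961700
step 3 [3y] zero: DF = P = 4721/5000 ≈ 0.944200
step 4 [4y] swap r/1=782/38001: DF=(1 − 782/38001·(0.972400+0.961700+0.944200))/(1+782/38001) = 4609/5000 ≈ 0.921800
step 5 [5y] swap r/1=887/47114: DF=(1 − 887/47114·(0.972400+0.961700+0.944200+0.921800))/(1+887/47114) = 9113/10000 ≈ 0.911300
step 6 [6y] zero: DF = P = 889/1000 ≈ 0.889000

1 1 2431/2500
2 2 9617/10000
3 3 4721/5000
4 4 4609/5000
5 5 9113/10000
6 6 889/1000
f(3y,6y) = ((4721/5000)/(889/1000) − 1)/(3) = 92/4445 ≈ 2.0697%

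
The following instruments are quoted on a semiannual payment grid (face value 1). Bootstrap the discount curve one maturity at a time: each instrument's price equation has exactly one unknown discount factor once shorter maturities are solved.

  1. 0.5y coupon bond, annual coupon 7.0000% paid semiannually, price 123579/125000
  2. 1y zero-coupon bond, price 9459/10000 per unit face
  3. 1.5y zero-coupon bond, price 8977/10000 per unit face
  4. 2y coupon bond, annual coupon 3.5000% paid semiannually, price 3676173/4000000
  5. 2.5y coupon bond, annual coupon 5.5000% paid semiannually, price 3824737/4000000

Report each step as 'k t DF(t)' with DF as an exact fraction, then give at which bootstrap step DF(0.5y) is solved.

1 1/2 597/625
2 1 9459/10000
3 3/2 8977/10000
4 2 8551/10000
5 5/2 1041/1250
DF(0.5y) is solved at step 1

step 1 [0.5y] bond c/2=7/200: DF=(123579/125000 − 7/200·(0))/(1+7/200) = 597/625 ≈ 0.955200
step 2 [1y] zero: DF = P = 9459/10000 ≈ 0.945900
step 3 [1.5y] zero: DF = P = 8977/10000 ≈ 0.897700
step 4 [2y] bond c/2=7/400: DF=(3676173/4000000 − 7/400·(0.955200+0.945900+0.897700))/(1+7/400) = 8551/10000 ≈ 0.855100
step 5 [2.5y] bond c/2=11/400: DF=(3824737/4000000 − 11/400·(0.955200+0.945900+0.897700+0.855100))/(1+11/400) = 1041/1250 ≈ 0.832800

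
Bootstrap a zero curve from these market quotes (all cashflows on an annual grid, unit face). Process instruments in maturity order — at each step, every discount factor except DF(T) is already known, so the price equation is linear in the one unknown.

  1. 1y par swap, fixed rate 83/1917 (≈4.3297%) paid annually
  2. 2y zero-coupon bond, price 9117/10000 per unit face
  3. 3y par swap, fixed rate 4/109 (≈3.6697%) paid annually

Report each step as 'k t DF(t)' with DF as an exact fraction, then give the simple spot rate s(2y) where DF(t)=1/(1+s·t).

1 1 1917/2000
2 2 9117/10000
3 3 1123/1250
s(2y) = (1/(9117/10000) − 1)/(2) = 883/18234 ≈ 4.8426%

step 1 [1y] swap r/1=83/1917: DF=(1 − 83/1917·(0))/(1+83/1917) = 1917/2000 ≈ 0.958500
step 2 [2y] zero: DF = P = 9117/10000 ≈ 0.911700
step 3 [3y] swap r/1=4/109: DF=(1 − 4/109·(0.958500+0.911700))/(1+4/109) = 1123/1250 ≈ 0.898400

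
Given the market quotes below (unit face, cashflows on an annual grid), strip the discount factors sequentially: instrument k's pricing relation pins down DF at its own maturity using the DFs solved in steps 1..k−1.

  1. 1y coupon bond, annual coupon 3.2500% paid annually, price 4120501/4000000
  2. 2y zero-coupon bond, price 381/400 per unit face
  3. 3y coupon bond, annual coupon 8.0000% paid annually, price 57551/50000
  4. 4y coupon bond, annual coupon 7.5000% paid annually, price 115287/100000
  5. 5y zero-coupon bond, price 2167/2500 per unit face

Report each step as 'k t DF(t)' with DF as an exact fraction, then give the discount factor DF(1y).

1 1 9977/10000
2 2 381/400
3 3 9213/10000
4 4 8721/10000
5 5 2167/2500
DF(1y) = 9977/10000 ≈ 0.997700

step 1 [1y] bond c/1=13/400: DF=(4120501/4000000 − 13/400·(0))/(1+13/400) = 9977/10000 ≈ 0.997700
step 2 [2y] zero: DF = P = 381/400 ≈ 0.952500
step 3 [3y] bond c/1=2/25: DF=(57551/50000 − 2/25·(0.997700+0.952500))/(1+2/25) = 9213/10000 ≈ 0.921300
step 4 [4y] bond c/1=3/40: DF=(115287/100000 − 3/40·(0.997700+0.952500+0.921300))/(1+3/40) = 8721/10000 ≈ 0.872100
step 5 [5y] zero: DF = P = 2167/2500 ≈ 0.866800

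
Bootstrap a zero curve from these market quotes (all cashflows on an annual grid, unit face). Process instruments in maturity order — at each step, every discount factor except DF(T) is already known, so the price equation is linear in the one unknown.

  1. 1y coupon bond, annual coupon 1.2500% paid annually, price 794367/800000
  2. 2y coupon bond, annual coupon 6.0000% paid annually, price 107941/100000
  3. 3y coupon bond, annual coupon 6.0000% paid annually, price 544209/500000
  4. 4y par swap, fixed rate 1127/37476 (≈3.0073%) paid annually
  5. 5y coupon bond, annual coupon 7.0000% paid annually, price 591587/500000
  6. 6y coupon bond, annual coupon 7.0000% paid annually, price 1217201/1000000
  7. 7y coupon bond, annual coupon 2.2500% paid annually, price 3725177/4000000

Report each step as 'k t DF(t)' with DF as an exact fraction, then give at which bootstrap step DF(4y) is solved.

step 1 [1y] bond c/1=1/80: DF=(794367/800000 − 1/80·(0))/(1+1/80) = 9807/10000 ≈ 0.980700
step 2 [2y] bond c/1=3/50: DF=(107941/100000 − 3/50·(0.980700))/(1+3/50) = 2407/2500 ≈ 0.962800
step 3 [3y] bond c/1=3/50: DF=(544209/500000 − 3/50·(0.980700+0.962800))/(1+3/50) = 573/625 ≈ 0.916800
step 4 [4y] swap r/1=1127/37476: DF=(1 − 1127/37476·(0.980700+0.962800+0.916800))/(1+1127/37476) = 8873/10000 ≈ 0.887300
step 5 [5y] bond c/1=7/100: DF=(591587/500000 − 7/100·(0.980700+0.962800+0.916800+0.887300))/(1+7/100) = 4303/5000 ≈ 0.860600
step 6 [6y] bond c/1=7/100: DF=(1217201/1000000 − 7/100·(0.980700+0.962800+0.916800+0.887300+0.860600))/(1+7/100) = 8361/10000 ≈ 0.836100
step 7 [7y] bond c/1=9/400: DF=(3725177/4000000 − 9/400·(0.980700+0.962800+0.916800+0.887300+0.860600+0.836100))/(1+9/400) = 791/1000 ≈ 0.791000

1 1 9807/10000
2 2 2407/2500
3 3 573/625
4 4 8873/10000
5 5 4303/5000
6 6 8361/10000
7 7 791/1000
DF(4y) is solved at step 4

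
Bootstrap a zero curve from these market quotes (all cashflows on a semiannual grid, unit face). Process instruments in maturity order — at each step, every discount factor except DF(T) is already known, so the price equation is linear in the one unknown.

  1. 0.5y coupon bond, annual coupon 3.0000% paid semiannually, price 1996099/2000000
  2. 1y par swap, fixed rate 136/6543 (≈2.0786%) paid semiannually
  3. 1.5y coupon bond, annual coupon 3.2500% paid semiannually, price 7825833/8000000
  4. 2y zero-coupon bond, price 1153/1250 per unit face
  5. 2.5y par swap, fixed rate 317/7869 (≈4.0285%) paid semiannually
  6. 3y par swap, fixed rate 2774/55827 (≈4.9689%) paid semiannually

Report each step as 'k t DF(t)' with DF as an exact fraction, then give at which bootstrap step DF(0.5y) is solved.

1 1/2 9833/10000
2 1 2449/2500
3 3/2 582/625
4 2 1153/1250
5 5/2 9049/10000
6 3 8613/10000
DF(0.5y) is solved at step 1

step 1 [0.5y] bond c/2=3/200: DF=(1996099/2000000 − 3/200·(0))/(1+3/200) = 9833/10000 ≈ 0.983300
step 2 [1y] swap r/2=68/6543: DF=(1 − 68/6543·(0.983300))/(1+68/6543) = 2449/2500 ≈ 0.979600
step 3 [1.5y] bond c/2=13/800: DF=(7825833/8000000 − 13/800·(0.983300+0.979600))/(1+13/800) = 582/625 ≈ 0.931200
step 4 [2y] zero: DF = P = 1153/1250 ≈ 0.922400
step 5 [2.5y] swap r/2=317/15738: DF=(1 − 317/15738·(0.983300+0.979600+0.931200+0.922400))/(1+317/15738) = 9049/10000 ≈ 0.904900
step 6 [3y] swap r/2=1387/55827: DF=(1 − 1387/55827·(0.983300+0.979600+0.931200+0.922400+0.904900))/(1+1387/55827) = 8613/10000 ≈ 0.861300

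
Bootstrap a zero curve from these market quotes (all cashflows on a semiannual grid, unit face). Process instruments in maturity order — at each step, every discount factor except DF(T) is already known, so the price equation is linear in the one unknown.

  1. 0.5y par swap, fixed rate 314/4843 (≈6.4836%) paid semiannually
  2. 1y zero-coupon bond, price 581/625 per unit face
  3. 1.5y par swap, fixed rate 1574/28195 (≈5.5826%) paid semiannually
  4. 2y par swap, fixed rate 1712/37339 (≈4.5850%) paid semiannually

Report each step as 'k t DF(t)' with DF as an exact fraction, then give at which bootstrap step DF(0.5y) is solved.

1 1/2 4843/5000
2 1 581/625
3 3/2 9213/10000
4 2 1143/1250
DF(0.5y) is solved at step 1

step 1 [0.5y] swap r/2=157/4843: DF=(1 − 157/4843·(0))/(1+157/4843) = 4843/5000 ≈ 0.968600
step 2 [1y] zero: DF = P = 581/625 ≈ 0.929600
step 3 [1.5y] swap r/2=787/28195: DF=(1 − 787/28195·(0.968600+0.929600))/(1+787/28195) = 9213/10000 ≈ 0.921300
step 4 [2y] swap r/2=856/37339: DF=(1 − 856/37339·(0.968600+0.929600+0.921300))/(1+856/37339) = 1143/1250 ≈ 0.914400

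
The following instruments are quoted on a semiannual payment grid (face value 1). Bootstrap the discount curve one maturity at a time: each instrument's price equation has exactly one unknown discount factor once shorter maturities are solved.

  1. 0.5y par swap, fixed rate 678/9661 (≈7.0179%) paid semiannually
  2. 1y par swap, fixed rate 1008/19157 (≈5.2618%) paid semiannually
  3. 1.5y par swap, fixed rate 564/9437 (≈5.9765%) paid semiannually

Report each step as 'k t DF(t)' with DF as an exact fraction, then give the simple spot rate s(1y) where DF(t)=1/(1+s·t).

step 1 [0.5y] swap r/2=339/9661: DF=(1 − 339/9661·(0))/(1+339/9661) = 9661/10000 ≈ 0.966100
step 2 [1y] swap r/2=504/19157: DF=(1 − 504/19157·(0.966100))/(1+504/19157) = 1187/1250 ≈ 0.949600
step 3 [1.5y] swap r/2=282/9437: DF=(1 − 282/9437·(0.966100+0.949600))/(1+282/9437) = 4577/5000 ≈ 0.915400

1 1/2 9661/10000
2 1 1187/1250
3 3/2 4577/5000
s(1y) = (1/(1187/1250) − 1)/(1) = 63/1187 ≈ 5.3075%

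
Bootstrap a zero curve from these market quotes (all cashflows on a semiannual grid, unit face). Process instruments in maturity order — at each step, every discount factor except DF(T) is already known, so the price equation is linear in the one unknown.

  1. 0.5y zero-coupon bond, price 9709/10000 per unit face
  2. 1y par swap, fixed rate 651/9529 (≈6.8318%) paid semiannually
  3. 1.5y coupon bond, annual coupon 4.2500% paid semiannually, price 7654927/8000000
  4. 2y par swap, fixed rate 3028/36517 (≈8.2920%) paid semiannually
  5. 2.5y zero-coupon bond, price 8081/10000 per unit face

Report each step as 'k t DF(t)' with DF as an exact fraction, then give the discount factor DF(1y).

step 1 [0.5y] zero: DF = P = 9709/10000 ≈ 0.970900
step 2 [1y] swap r/2=651/19058: DF=(1 − 651/19058·(0.970900))/(1+651/19058) = 9349/10000 ≈ 0.934900
step 3 [1.5y] bond c/2=17/800: DF=(7654927/8000000 − 17/800·(0.970900+0.934900))/(1+17/800) = 8973/10000 ≈ 0.897300
step 4 [2y] swap r/2=1514/36517: DF=(1 − 1514/36517·(0.970900+0.934900+0.897300))/(1+1514/36517) = 4243/5000 ≈ 0.848600
step 5 [2.5y] zero: DF = P = 8081/10000 ≈ 0.808100

1 1/2 9709/10000
2 1 9349/10000
3 3/2 8973/10000
4 2 4243/5000
5 5/2 8081/10000
DF(1y) = 9349/10000 ≈ 0.934900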